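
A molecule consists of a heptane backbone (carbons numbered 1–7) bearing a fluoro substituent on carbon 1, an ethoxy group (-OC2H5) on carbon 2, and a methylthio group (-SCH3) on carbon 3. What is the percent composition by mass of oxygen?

7.68%

Atom tally by fragment:
  FCH2 → C:1 H:2 F:1
  CH(OC2H5) → C:3 H:6 O:1
  CH(SCH3) → C:2 H:4 S:1
  CH2 → C:1 H:2
  CH2 → C:1 H:2
  CH2 → C:1 H:2
  CH3 → C:1 H:3
Element totals:
  C: 10
  H: 21
  F: 1
  O: 1
  S: 1
Molecular formula: C10H21FOS.
Molar mass = 208.335 g/mol.
Mass from O: 1 × 15.999 = 15.999 g/mol.
%O = 15.999 / 208.335 × 100 = 7.68%.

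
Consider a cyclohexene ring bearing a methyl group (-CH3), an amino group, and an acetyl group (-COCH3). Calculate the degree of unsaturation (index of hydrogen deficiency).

Atom tally by fragment:
  cyclohexene ring core → C:6 H:10
  (− 3 ring H displaced by substituents)
  + CH3 → C:1 H:3
  + NH2 → N:1 H:2
  + COCH3 → C:2 H:3 O:1
Element totals:
  C: 9
  H: 15
  N: 1
  O: 1
Molecular formula: C9H15NO.
DoU = (2C + 2 + N − H − X) / 2 = (2·9 + 2 + 1 − 15 − 0) / 2 = 3.

3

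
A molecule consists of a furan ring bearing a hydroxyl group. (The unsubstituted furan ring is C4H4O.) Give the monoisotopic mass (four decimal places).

84.0211

Atom tally by fragment:
  furan ring core → C:4 H:4 O:1
  (− 1 ring H displaced by substituents)
  + OH → O:1 H:1
Element totals:
  C: 4
  H: 4
  O: 2
Molecular formula: C4H4O2.
  M = 4(12.0) + 4(1.007825) + 2(15.994915)
    = 48.000000 + 4.031300 + 31.989830 = 84.021130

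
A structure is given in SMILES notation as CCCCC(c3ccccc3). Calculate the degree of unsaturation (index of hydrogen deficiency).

Atom tally by fragment:
  CH3 → C:1 H:3
  CH2 → C:1 H:2
  CH2 → C:1 H:2
  CH2 → C:1 H:2
  CH2C6H5 → C:7 H:7
Element totals:
  C: 11
  H: 16
Molecular formula: C11H16.
DoU = (2C + 2 + N − H − X) / 2 = (2·11 + 2 + 0 − 16 − 0) / 2 = 4.

4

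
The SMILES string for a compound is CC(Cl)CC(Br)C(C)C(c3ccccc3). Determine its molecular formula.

Atom tally by fragment:
  CH3 → C:1 H:3
  CH(Cl) → C:1 H:1 Cl:1
  CH2 → C:1 H:2
  CH(Br) → C:1 H:1 Br:1
  CH(CH3) → C:2 H:4
  CH2C6H5 → C:7 H:7
Element totals:
  C: 13
  H: 18
  Br: 1
  Cl: 1

C13H18BrCl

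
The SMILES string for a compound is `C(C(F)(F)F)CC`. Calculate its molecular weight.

112.09 g/mol

Atom tally by fragment:
  F3CCH2 → C:2 H:2 F:3
  CH2 → C:1 H:2
  CH3 → C:1 H:3
Element totals:
  C: 4
  H: 7
  F: 3
Molecular formula: C4H7F3.
  M = 4(12.011) + 7(1.008) + 3(18.998)
    = 48.044 + 7.056 + 56.994 = 112.094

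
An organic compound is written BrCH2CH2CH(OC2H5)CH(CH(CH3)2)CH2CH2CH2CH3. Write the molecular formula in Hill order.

C13H27BrO

Element totals:
  C: 13
  H: 27
  Br: 1
  O: 1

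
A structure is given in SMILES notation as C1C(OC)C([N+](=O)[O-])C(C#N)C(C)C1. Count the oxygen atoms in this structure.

Atom tally by fragment:
  cyclohexane ring core → C:6 H:12
  (− 4 ring H displaced by substituents)
  + OCH3 → C:1 H:3 O:1
  + NO2 → N:1 O:2
  + CN → C:1 N:1
  + CH3 → C:1 H:3
Element totals:
  C: 9
  H: 14
  N: 2
  O: 3

3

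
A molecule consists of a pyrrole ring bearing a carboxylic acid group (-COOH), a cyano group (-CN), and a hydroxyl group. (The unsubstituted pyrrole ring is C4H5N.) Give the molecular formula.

Atom tally by fragment:
  pyrrole ring core → C:4 H:5 N:1
  (− 3 ring H displaced by substituents)
  + COOH → C:1 H:1 O:2
  + CN → C:1 N:1
  + OH → O:1 H:1
Element totals:
  C: 6
  H: 4
  N: 2
  O: 3

C6H4N2O3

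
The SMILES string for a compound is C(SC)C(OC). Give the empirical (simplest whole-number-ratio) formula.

Atom tally by fragment:
  CH3SCH2 → C:2 H:5 S:1
  CH2OCH3 → C:2 H:5 O:1
Element totals:
  C: 4
  H: 10
  O: 1
  S: 1
Molecular formula: C4H10OS.
gcd of subscripts (4, 10, 1, 1) = 1, so the empirical formula equals the molecular formula.

C4H10OS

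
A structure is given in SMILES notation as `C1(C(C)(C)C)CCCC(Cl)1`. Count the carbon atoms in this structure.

9

Atom tally by fragment:
  cyclopentane ring core → C:5 H:10
  (− 2 ring H displaced by substituents)
  + C(CH3)3 → C:4 H:9
  + Cl → Cl:1
Element totals:
  C: 9
  H: 17
  Cl: 1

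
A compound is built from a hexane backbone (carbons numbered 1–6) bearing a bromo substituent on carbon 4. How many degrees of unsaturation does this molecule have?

Atom tally by fragment:
  CH3 → C:1 H:3
  CH2 → C:1 H:2
  CH2 → C:1 H:2
  CH(Br) → C:1 H:1 Br:1
  CH2 → C:1 H:2
  CH3 → C:1 H:3
Element totals:
  C: 6
  H: 13
  Br: 1
Molecular formula: C6H13Br.
DoU = (2C + 2 + N − H − X) / 2 = (2·6 + 2 + 0 − 13 − 1) / 2 = 0.

0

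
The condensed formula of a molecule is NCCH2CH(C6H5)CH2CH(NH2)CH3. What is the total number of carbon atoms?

Atom tally by fragment:
  NCCH2 → C:2 H:2 N:1
  CH(C6H5) → C:7 H:6
  CH2 → C:1 H:2
  CH(NH2) → C:1 H:3 N:1
  CH3 → C:1 H:3
Element totals:
  C: 12
  H: 16
  N: 2

12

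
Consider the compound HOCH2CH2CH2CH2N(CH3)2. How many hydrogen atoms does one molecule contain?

Atom tally by fragment:
  HOCH2CH2 → C:2 H:5 O:1
  CH2 → C:1 H:2
  CH2N(CH3)2 → C:3 H:8 N:1
Element totals:
  C: 6
  H: 15
  N: 1
  O: 1

15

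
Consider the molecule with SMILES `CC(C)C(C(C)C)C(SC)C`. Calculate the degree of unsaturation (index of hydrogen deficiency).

Atom tally by fragment:
  CH3 → C:1 H:3
  CH(CH3) → C:2 H:4
  CH(CH(CH3)2) → C:4 H:8
  CH(SCH3) → C:2 H:4 S:1
  CH3 → C:1 H:3
Element totals:
  C: 10
  H: 22
  S: 1
Molecular formula: C10H22S.
DoU = (2C + 2 + N − H − X) / 2 = (2·10 + 2 + 0 − 22 − 0) / 2 = 0.

0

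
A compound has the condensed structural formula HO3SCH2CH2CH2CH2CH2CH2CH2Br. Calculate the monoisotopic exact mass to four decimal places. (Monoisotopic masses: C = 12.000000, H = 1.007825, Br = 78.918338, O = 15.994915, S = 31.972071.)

Atom tally by fragment:
  HO3SCH2 → C:1 H:3 S:1 O:3
  CH2 → C:1 H:2
  CH2 → C:1 H:2
  CH2 → C:1 H:2
  CH2 → C:1 H:2
  CH2 → C:1 H:2
  CH2Br → C:1 H:2 Br:1
Element totals:
  C: 7
  H: 15
  Br: 1
  O: 3
  S: 1
Molecular formula: C7H15BrO3S.
  M = 7(12.0) + 15(1.007825) + 78.918338 + 3(15.994915) + 31.972071
    = 84.000000 + 15.117375 + 78.918338 + 47.984745 + 31.972071 = 257.992529

257.9925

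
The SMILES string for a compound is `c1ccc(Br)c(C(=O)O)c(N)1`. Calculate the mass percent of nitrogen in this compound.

Atom tally by fragment:
  benzene ring core → C:6 H:6
  (− 3 ring H displaced by substituents)
  + Br → Br:1
  + COOH → C:1 H:1 O:2
  + NH2 → N:1 H:2
Element totals:
  C: 7
  H: 6
  Br: 1
  N: 1
  O: 2
Molecular formula: C7H6BrNO2.
Molar mass = 216.034 g/mol.
Mass from N: 1 × 14.007 = 14.007 g/mol.
%N = 14.007 / 216.034 × 100 = 6.48%.

6.48%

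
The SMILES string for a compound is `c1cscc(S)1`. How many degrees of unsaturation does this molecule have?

3

Atom tally by fragment:
  thiophene ring core → C:4 H:4 S:1
  (− 1 ring H displaced by substituents)
  + SH → S:1 H:1
Element totals:
  C: 4
  H: 4
  S: 2
Molecular formula: C4H4S2.
DoU = (2C + 2 + N − H − X) / 2 = (2·4 + 2 + 0 − 4 − 0) / 2 = 3.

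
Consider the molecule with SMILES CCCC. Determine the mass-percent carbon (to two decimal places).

Atom tally by fragment:
  CH3 → C:1 H:3
  CH2 → C:1 H:2
  CH2 → C:1 H:2
  CH3 → C:1 H:3
Element totals:
  C: 4
  H: 10
Molecular formula: C4H10.
Molar mass = 58.124 g/mol.
Mass from C: 4 × 12.011 = 48.044 g/mol.
%C = 48.044 / 58.124 × 100 = 82.66%.

82.66%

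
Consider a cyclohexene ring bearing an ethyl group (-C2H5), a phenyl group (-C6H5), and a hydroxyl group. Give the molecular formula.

C14H18O

Atom tally by fragment:
  cyclohexene ring core → C:6 H:10
  (− 3 ring H displaced by substituents)
  + C2H5 → C:2 H:5
  + C6H5 → C:6 H:5
  + OH → O:1 H:1
Element totals:
  C: 14
  H: 18
  O: 1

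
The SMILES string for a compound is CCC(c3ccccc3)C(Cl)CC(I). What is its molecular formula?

Atom tally by fragment:
  CH3 → C:1 H:3
  CH2 → C:1 H:2
  CH(C6H5) → C:7 H:6
  CH(Cl) → C:1 H:1 Cl:1
  CH2 → C:1 H:2
  CH2I → C:1 H:2 I:1
Element totals:
  C: 12
  H: 16
  Cl: 1
  I: 1

C12H16ClI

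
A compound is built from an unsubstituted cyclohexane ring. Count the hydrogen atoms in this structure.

Atom tally by fragment:
  cyclohexane ring core → C:6 H:12
Element totals:
  C: 6
  H: 12

12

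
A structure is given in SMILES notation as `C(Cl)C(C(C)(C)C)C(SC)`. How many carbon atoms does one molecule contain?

Atom tally by fragment:
  ClCH2 → C:1 H:2 Cl:1
  CH(C(CH3)3) → C:5 H:10
  CH2SCH3 → C:2 H:5 S:1
Element totals:
  C: 8
  H: 17
  Cl: 1
  S: 1

8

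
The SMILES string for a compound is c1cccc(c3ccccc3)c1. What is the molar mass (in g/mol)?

Atom tally by fragment:
  benzene ring core → C:6 H:6
  (− 1 ring H displaced by substituents)
  + C6H5 → C:6 H:5
Element totals:
  C: 12
  H: 10
Molecular formula: C12H10.
  M = 12(12.011) + 10(1.008)
    = 144.132 + 10.080 = 154.212

154.21 g/mol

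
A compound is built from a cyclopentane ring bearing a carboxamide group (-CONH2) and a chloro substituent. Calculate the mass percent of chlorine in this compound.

Atom tally by fragment:
  cyclopentane ring core → C:5 H:10
  (− 2 ring H displaced by substituents)
  + CONH2 → C:1 H:2 O:1 N:1
  + Cl → Cl:1
Element totals:
  C: 6
  H: 10
  Cl: 1
  N: 1
  O: 1
Molecular formula: C6H10ClNO.
Molar mass = 147.602 g/mol.
Mass from Cl: 1 × 35.45 = 35.450 g/mol.
%Cl = 35.450 / 147.602 × 100 = 24.02%.

24.02%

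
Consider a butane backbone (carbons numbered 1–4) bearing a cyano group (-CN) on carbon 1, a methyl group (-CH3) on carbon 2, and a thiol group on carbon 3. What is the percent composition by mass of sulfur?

Atom tally by fragment:
  NCCH2 → C:2 H:2 N:1
  CH(CH3) → C:2 H:4
  CH(SH) → C:1 H:2 S:1
  CH3 → C:1 H:3
Element totals:
  C: 6
  H: 11
  N: 1
  S: 1
Molecular formula: C6H11NS.
Molar mass = 129.221 g/mol.
Mass from S: 1 × 32.06 = 32.060 g/mol.
%S = 32.060 / 129.221 × 100 = 24.81%.

24.81%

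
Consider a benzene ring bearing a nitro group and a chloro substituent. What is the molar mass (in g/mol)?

157.55 g/mol

Atom tally by fragment:
  benzene ring core → C:6 H:6
  (− 2 ring H displaced by substituents)
  + NO2 → N:1 O:2
  + Cl → Cl:1
Element totals:
  C: 6
  H: 4
  Cl: 1
  N: 1
  O: 2
Molecular formula: C6H4ClNO2.
  M = 6(12.011) + 4(1.008) + 35.45 + 14.007 + 2(15.999)
    = 72.066 + 4.032 + 35.450 + 14.007 + 31.998 = 157.553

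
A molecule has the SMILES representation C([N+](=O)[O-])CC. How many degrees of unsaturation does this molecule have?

1

Atom tally by fragment:
  O2NCH2 → C:1 H:2 N:1 O:2
  CH2 → C:1 H:2
  CH3 → C:1 H:3
Element totals:
  C: 3
  H: 7
  N: 1
  O: 2
Molecular formula: C3H7NO2.
DoU = (2C + 2 + N − H − X) / 2 = (2·3 + 2 + 1 − 7 − 0) / 2 = 1.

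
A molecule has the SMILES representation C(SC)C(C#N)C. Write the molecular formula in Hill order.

C5H9NS

Atom tally by fragment:
  CH3SCH2 → C:2 H:5 S:1
  CH(CN) → C:2 H:1 N:1
  CH3 → C:1 H:3
Element totals:
  C: 5
  H: 9
  N: 1
  S: 1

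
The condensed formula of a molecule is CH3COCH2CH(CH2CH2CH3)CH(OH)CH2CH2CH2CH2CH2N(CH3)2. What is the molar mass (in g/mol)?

Element totals:
  C: 15
  H: 31
  N: 1
  O: 2
Molecular formula: C15H31NO2.
  M = 15(12.011) + 31(1.008) + 14.007 + 2(15.999)
    = 180.165 + 31.248 + 14.007 + 31.998 = 257.418

257.42 g/mol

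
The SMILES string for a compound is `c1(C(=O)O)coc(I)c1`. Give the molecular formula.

C5H3IO3

Atom tally by fragment:
  furan ring core → C:4 H:4 O:1
  (− 2 ring H displaced by substituents)
  + COOH → C:1 H:1 O:2
  + I → I:1
Element totals:
  C: 5
  H: 3
  I: 1
  O: 3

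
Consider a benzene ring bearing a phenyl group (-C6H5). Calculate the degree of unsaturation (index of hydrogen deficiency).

Atom tally by fragment:
  benzene ring core → C:6 H:6
  (− 1 ring H displaced by substituents)
  + C6H5 → C:6 H:5
Element totals:
  C: 12
  H: 10
Molecular formula: C12H10.
DoU = (2C + 2 + N − H − X) / 2 = (2·12 + 2 + 0 − 10 − 0) / 2 = 8.

8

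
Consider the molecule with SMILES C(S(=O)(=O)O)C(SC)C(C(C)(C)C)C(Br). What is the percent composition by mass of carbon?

Atom tally by fragment:
  HO3SCH2 → C:1 H:3 S:1 O:3
  CH(SCH3) → C:2 H:4 S:1
  CH(C(CH3)3) → C:5 H:10
  CH2Br → C:1 H:2 Br:1
Element totals:
  C: 9
  H: 19
  Br: 1
  O: 3
  S: 2
Molecular formula: C9H19BrO3S2.
Molar mass = 319.272 g/mol.
Mass from C: 9 × 12.011 = 108.099 g/mol.
%C = 108.099 / 319.272 × 100 = 33.86%.

33.86%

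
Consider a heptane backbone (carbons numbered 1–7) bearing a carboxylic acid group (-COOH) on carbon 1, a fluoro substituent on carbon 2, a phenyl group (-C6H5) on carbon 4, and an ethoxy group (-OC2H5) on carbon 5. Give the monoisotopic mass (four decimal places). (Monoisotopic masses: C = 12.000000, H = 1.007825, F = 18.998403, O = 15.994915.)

282.1631

Atom tally by fragment:
  HOOCCH2 → C:2 H:3 O:2
  CH(F) → C:1 H:1 F:1
  CH2 → C:1 H:2
  CH(C6H5) → C:7 H:6
  CH(OC2H5) → C:3 H:6 O:1
  CH2 → C:1 H:2
  CH3 → C:1 H:3
Element totals:
  C: 16
  H: 23
  F: 1
  O: 3
Molecular formula: C16H23FO3.
  M = 16(12.0) + 23(1.007825) + 18.998403 + 3(15.994915)
    = 192.000000 + 23.179975 + 18.998403 + 47.984745 = 282.163123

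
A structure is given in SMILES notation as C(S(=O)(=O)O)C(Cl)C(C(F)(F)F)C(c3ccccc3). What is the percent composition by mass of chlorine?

11.19%

Atom tally by fragment:
  HO3SCH2 → C:1 H:3 S:1 O:3
  CH(Cl) → C:1 H:1 Cl:1
  CH(CF3) → C:2 H:1 F:3
  CH2C6H5 → C:7 H:7
Element totals:
  C: 11
  H: 12
  Cl: 1
  F: 3
  O: 3
  S: 1
Molecular formula: C11H12ClF3O3S.
Molar mass = 316.718 g/mol.
Mass from Cl: 1 × 35.45 = 35.450 g/mol.
%Cl = 35.450 / 316.718 × 100 = 11.19%.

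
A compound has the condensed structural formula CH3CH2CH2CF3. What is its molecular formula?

C4H7F3

Element totals:
  C: 4
  H: 7
  F: 3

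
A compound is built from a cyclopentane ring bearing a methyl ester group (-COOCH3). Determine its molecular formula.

Atom tally by fragment:
  cyclopentane ring core → C:5 H:10
  (− 1 ring H displaced by substituents)
  + COOCH3 → C:2 H:3 O:2
Element totals:
  C: 7
  H: 12
  O: 2

C7H12O2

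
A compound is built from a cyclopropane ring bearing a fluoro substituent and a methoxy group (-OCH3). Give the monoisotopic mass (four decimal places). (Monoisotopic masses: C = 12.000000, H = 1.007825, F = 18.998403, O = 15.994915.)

Atom tally by fragment:
  cyclopropane ring core → C:3 H:6
  (− 2 ring H displaced by substituents)
  + F → F:1
  + OCH3 → C:1 H:3 O:1
Element totals:
  C: 4
  H: 7
  F: 1
  O: 1
Molecular formula: C4H7FO.
  M = 4(12.0) + 7(1.007825) + 18.998403 + 15.994915
    = 48.000000 + 7.054775 + 18.998403 + 15.994915 = 90.048093

90.0481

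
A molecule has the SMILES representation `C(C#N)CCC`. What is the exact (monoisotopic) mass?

Atom tally by fragment:
  NCCH2 → C:2 H:2 N:1
  CH2 → C:1 H:2
  CH2 → C:1 H:2
  CH3 → C:1 H:3
Element totals:
  C: 5
  H: 9
  N: 1
Molecular formula: C5H9N.
  M = 5(12.0) + 9(1.007825) + 14.003074
    = 60.000000 + 9.070425 + 14.003074 = 83.073499

83.0735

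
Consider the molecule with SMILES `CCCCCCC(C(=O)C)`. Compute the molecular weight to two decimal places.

142.24 g/mol

Atom tally by fragment:
  CH3 → C:1 H:3
  CH2 → C:1 H:2
  CH2 → C:1 H:2
  CH2 → C:1 H:2
  CH2 → C:1 H:2
  CH2 → C:1 H:2
  CH2COCH3 → C:3 H:5 O:1
Element totals:
  C: 9
  H: 18
  O: 1
Molecular formula: C9H18O.
  M = 9(12.011) + 18(1.008) + 15.999
    = 108.099 + 18.144 + 15.999 = 142.242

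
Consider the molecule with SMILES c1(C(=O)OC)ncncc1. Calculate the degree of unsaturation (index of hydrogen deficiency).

Atom tally by fragment:
  pyrimidine ring core → C:4 H:4 N:2
  (− 1 ring H displaced by substituents)
  + COOCH3 → C:2 H:3 O:2
Element totals:
  C: 6
  H: 6
  N: 2
  O: 2
Molecular formula: C6H6N2O2.
DoU = (2C + 2 + N − H − X) / 2 = (2·6 + 2 + 2 − 6 − 0) / 2 = 5.

5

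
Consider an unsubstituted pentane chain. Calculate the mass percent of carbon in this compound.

83.24%

Atom tally by fragment:
  CH3 → C:1 H:3
  CH2 → C:1 H:2
  CH2 → C:1 H:2
  CH2 → C:1 H:2
  CH3 → C:1 H:3
Element totals:
  C: 5
  H: 12
Molecular formula: C5H12.
Molar mass = 72.151 g/mol.
Mass from C: 5 × 12.011 = 60.055 g/mol.
%C = 60.055 / 72.151 × 100 = 83.24%.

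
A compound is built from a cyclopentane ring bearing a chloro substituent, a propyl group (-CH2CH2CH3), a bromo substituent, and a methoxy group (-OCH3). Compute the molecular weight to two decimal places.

255.58 g/mol

Atom tally by fragment:
  cyclopentane ring core → C:5 H:10
  (− 4 ring H displaced by substituents)
  + Cl → Cl:1
  + CH2CH2CH3 → C:3 H:7
  + Br → Br:1
  + OCH3 → C:1 H:3 O:1
Element totals:
  C: 9
  H: 16
  Br: 1
  Cl: 1
  O: 1
Molecular formula: C9H16BrClO.
  M = 9(12.011) + 16(1.008) + 79.904 + 35.45 + 15.999
    = 108.099 + 16.128 + 79.904 + 35.450 + 15.999 = 255.580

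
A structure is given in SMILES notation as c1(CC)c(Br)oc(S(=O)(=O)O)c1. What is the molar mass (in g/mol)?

255.08 g/mol

Atom tally by fragment:
  furan ring core → C:4 H:4 O:1
  (− 3 ring H displaced by substituents)
  + C2H5 → C:2 H:5
  + Br → Br:1
  + SO3H → S:1 O:3 H:1
Element totals:
  C: 6
  H: 7
  Br: 1
  O: 4
  S: 1
Molecular formula: C6H7BrO4S.
  M = 6(12.011) + 7(1.008) + 79.904 + 4(15.999) + 32.06
    = 72.066 + 7.056 + 79.904 + 63.996 + 32.060 = 255.082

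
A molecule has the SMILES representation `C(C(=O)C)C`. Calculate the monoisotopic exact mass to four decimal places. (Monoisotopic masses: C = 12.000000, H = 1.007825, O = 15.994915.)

Atom tally by fragment:
  CH3COCH2 → C:3 H:5 O:1
  CH3 → C:1 H:3
Element totals:
  C: 4
  H: 8
  O: 1
Molecular formula: C4H8O.
  M = 4(12.0) + 8(1.007825) + 15.994915
    = 48.000000 + 8.062600 + 15.994915 = 72.057515

72.0575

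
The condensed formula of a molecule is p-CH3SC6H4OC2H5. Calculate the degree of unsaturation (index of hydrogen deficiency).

4

Element totals:
  C: 9
  H: 12
  O: 1
  S: 1
Molecular formula: C9H12OS.
DoU = (2C + 2 + N − H − X) / 2 = (2·9 + 2 + 0 − 12 − 0) / 2 = 4.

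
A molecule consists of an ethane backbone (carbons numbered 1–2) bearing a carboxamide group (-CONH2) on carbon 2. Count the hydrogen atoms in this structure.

7

Atom tally by fragment:
  CH3 → C:1 H:3
  CH2CONH2 → C:2 H:4 O:1 N:1
Element totals:
  C: 3
  H: 7
  N: 1
  O: 1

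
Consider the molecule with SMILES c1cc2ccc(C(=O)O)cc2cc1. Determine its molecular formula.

Atom tally by fragment:
  naphthalene ring system core → C:10 H:8
  (− 1 ring H displaced by substituents)
  + COOH → C:1 H:1 O:2
Element totals:
  C: 11
  H: 8
  O: 2

C11H8O2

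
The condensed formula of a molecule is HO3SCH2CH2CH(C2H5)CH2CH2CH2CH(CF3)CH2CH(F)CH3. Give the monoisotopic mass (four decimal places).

Atom tally by fragment:
  HO3SCH2 → C:1 H:3 S:1 O:3
  CH2 → C:1 H:2
  CH(C2H5) → C:3 H:6
  CH2 → C:1 H:2
  CH2 → C:1 H:2
  CH2 → C:1 H:2
  CH(CF3) → C:2 H:1 F:3
  CH2 → C:1 H:2
  CH(F) → C:1 H:1 F:1
  CH3 → C:1 H:3
Element totals:
  C: 13
  H: 24
  F: 4
  O: 3
  S: 1
Molecular formula: C13H24F4O3S.
  M = 13(12.0) + 24(1.007825) + 4(18.998403) + 3(15.994915) + 31.972071
    = 156.000000 + 24.187800 + 75.993612 + 47.984745 + 31.972071 = 336.138228

336.1382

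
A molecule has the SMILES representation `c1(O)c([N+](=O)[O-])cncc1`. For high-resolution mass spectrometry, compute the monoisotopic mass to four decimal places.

140.0222

Atom tally by fragment:
  pyridine ring core → C:5 H:5 N:1
  (− 2 ring H displaced by substituents)
  + OH → O:1 H:1
  + NO2 → N:1 O:2
Element totals:
  C: 5
  H: 4
  N: 2
  O: 3
Molecular formula: C5H4N2O3.
  M = 5(12.0) + 4(1.007825) + 2(14.003074) + 3(15.994915)
    = 60.000000 + 4.031300 + 28.006148 + 47.984745 = 140.022193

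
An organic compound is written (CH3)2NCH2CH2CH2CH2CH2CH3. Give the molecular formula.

Atom tally by fragment:
  (CH3)2NCH2 → C:3 H:8 N:1
  CH2 → C:1 H:2
  CH2 → C:1 H:2
  CH2 → C:1 H:2
  CH2 → C:1 H:2
  CH3 → C:1 H:3
Element totals:
  C: 8
  H: 19
  N: 1

C8H19N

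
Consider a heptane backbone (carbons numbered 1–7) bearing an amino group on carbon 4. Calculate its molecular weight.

115.22 g/mol

Atom tally by fragment:
  CH3 → C:1 H:3
  CH2 → C:1 H:2
  CH2 → C:1 H:2
  CH(NH2) → C:1 H:3 N:1
  CH2 → C:1 H:2
  CH2 → C:1 H:2
  CH3 → C:1 H:3
Element totals:
  C: 7
  H: 17
  N: 1
Molecular formula: C7H17N.
  M = 7(12.011) + 17(1.008) + 14.007
    = 84.077 + 17.136 + 14.007 = 115.220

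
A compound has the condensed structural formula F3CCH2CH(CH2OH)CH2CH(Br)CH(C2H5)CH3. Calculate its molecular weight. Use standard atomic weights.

291.15 g/mol

Element totals:
  C: 10
  H: 18
  Br: 1
  F: 3
  O: 1
Molecular formula: C10H18BrF3O.
  M = 10(12.011) + 18(1.008) + 79.904 + 3(18.998) + 15.999
    = 120.110 + 18.144 + 79.904 + 56.994 + 15.999 = 291.151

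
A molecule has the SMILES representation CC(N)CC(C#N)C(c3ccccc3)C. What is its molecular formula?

C13H18N2

Atom tally by fragment:
  CH3 → C:1 H:3
  CH(NH2) → C:1 H:3 N:1
  CH2 → C:1 H:2
  CH(CN) → C:2 H:1 N:1
  CH(C6H5) → C:7 H:6
  CH3 → C:1 H:3
Element totals:
  C: 13
  H: 18
  N: 2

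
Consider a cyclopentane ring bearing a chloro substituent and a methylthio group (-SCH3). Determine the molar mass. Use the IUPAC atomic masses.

150.66 g/mol

Atom tally by fragment:
  cyclopentane ring core → C:5 H:10
  (− 2 ring H displaced by substituents)
  + Cl → Cl:1
  + SCH3 → C:1 H:3 S:1
Element totals:
  C: 6
  H: 11
  Cl: 1
  S: 1
Molecular formula: C6H11ClS.
  M = 6(12.011) + 11(1.008) + 35.45 + 32.06
    = 72.066 + 11.088 + 35.450 + 32.060 = 150.664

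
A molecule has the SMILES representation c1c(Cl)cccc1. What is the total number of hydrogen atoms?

5

Atom tally by fragment:
  benzene ring core → C:6 H:6
  (− 1 ring H displaced by substituents)
  + Cl → Cl:1
Element totals:
  C: 6
  H: 5
  Cl: 1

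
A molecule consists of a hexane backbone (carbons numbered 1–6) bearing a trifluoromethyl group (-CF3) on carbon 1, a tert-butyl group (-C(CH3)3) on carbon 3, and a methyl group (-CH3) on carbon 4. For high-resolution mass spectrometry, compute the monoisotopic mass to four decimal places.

224.1752

Atom tally by fragment:
  F3CCH2 → C:2 H:2 F:3
  CH2 → C:1 H:2
  CH(C(CH3)3) → C:5 H:10
  CH(CH3) → C:2 H:4
  CH2 → C:1 H:2
  CH3 → C:1 H:3
Element totals:
  C: 12
  H: 23
  F: 3
Molecular formula: C12H23F3.
  M = 12(12.0) + 23(1.007825) + 3(18.998403)
    = 144.000000 + 23.179975 + 56.995209 = 224.175184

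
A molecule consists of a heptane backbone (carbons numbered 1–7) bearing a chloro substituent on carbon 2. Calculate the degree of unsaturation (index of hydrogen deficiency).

0

Atom tally by fragment:
  CH3 → C:1 H:3
  CH(Cl) → C:1 H:1 Cl:1
  CH2 → C:1 H:2
  CH2 → C:1 H:2
  CH2 → C:1 H:2
  CH2 → C:1 H:2
  CH3 → C:1 H:3
Element totals:
  C: 7
  H: 15
  Cl: 1
Molecular formula: C7H15Cl.
DoU = (2C + 2 + N − H − X) / 2 = (2·7 + 2 + 0 − 15 − 1) / 2 = 0.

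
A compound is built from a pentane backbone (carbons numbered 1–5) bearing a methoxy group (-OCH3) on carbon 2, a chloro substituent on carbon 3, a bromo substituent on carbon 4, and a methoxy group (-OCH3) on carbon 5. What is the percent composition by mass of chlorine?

14.44%

Atom tally by fragment:
  CH3 → C:1 H:3
  CH(OCH3) → C:2 H:4 O:1
  CH(Cl) → C:1 H:1 Cl:1
  CH(Br) → C:1 H:1 Br:1
  CH2OCH3 → C:2 H:5 O:1
Element totals:
  C: 7
  H: 14
  Br: 1
  Cl: 1
  O: 2
Molecular formula: C7H14BrClO2.
Molar mass = 245.541 g/mol.
Mass from Cl: 1 × 35.45 = 35.450 g/mol.
%Cl = 35.450 / 245.541 × 100 = 14.44%.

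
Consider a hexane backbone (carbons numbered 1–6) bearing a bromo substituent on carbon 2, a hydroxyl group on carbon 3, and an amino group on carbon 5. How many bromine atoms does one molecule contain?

1

Atom tally by fragment:
  CH3 → C:1 H:3
  CH(Br) → C:1 H:1 Br:1
  CH(OH) → C:1 H:2 O:1
  CH2 → C:1 H:2
  CH(NH2) → C:1 H:3 N:1
  CH3 → C:1 H:3
Element totals:
  C: 6
  H: 14
  Br: 1
  N: 1
  O: 1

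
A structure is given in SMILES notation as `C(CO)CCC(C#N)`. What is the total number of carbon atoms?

6

Atom tally by fragment:
  HOCH2CH2 → C:2 H:5 O:1
  CH2 → C:1 H:2
  CH2 → C:1 H:2
  CH2CN → C:2 H:2 N:1
Element totals:
  C: 6
  H: 11
  N: 1
  O: 1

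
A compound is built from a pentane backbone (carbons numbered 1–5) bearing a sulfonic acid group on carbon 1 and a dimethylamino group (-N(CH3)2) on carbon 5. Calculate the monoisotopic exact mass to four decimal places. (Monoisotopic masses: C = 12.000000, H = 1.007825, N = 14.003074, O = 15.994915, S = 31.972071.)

Atom tally by fragment:
  HO3SCH2 → C:1 H:3 S:1 O:3
  CH2 → C:1 H:2
  CH2 → C:1 H:2
  CH2 → C:1 H:2
  CH2N(CH3)2 → C:3 H:8 N:1
Element totals:
  C: 7
  H: 17
  N: 1
  O: 3
  S: 1
Molecular formula: C7H17NO3S.
  M = 7(12.0) + 17(1.007825) + 14.003074 + 3(15.994915) + 31.972071
    = 84.000000 + 17.133025 + 14.003074 + 47.984745 + 31.972071 = 195.092915

195.0929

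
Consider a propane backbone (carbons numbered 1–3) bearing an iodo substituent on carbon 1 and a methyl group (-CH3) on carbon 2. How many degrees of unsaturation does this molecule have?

0

Atom tally by fragment:
  ICH2 → C:1 H:2 I:1
  CH(CH3) → C:2 H:4
  CH3 → C:1 H:3
Element totals:
  C: 4
  H: 9
  I: 1
Molecular formula: C4H9I.
DoU = (2C + 2 + N − H − X) / 2 = (2·4 + 2 + 0 − 9 − 1) / 2 = 0.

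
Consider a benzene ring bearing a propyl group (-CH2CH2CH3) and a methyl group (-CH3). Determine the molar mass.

134.22 g/mol

Atom tally by fragment:
  benzene ring core → C:6 H:6
  (− 2 ring H displaced by substituents)
  + CH2CH2CH3 → C:3 H:7
  + CH3 → C:1 H:3
Element totals:
  C: 10
  H: 14
Molecular formula: C10H14.
  M = 10(12.011) + 14(1.008)
    = 120.110 + 14.112 = 134.222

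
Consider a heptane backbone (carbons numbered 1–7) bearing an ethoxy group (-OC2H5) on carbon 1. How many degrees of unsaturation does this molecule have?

0

Atom tally by fragment:
  C2H5OCH2 → C:3 H:7 O:1
  CH2 → C:1 H:2
  CH2 → C:1 H:2
  CH2 → C:1 H:2
  CH2 → C:1 H:2
  CH2 → C:1 H:2
  CH3 → C:1 H:3
Element totals:
  C: 9
  H: 20
  O: 1
Molecular formula: C9H20O.
DoU = (2C + 2 + N − H − X) / 2 = (2·9 + 2 + 0 − 20 − 0) / 2 = 0.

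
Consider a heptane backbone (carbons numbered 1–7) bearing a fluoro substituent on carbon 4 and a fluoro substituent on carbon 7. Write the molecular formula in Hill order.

C7H14F2

Atom tally by fragment:
  CH3 → C:1 H:3
  CH2 → C:1 H:2
  CH2 → C:1 H:2
  CH(F) → C:1 H:1 F:1
  CH2 → C:1 H:2
  CH2 → C:1 H:2
  CH2F → C:1 H:2 F:1
Element totals:
  C: 7
  H: 14
  F: 2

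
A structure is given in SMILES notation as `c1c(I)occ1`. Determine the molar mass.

Atom tally by fragment:
  furan ring core → C:4 H:4 O:1
  (− 1 ring H displaced by substituents)
  + I → I:1
Element totals:
  C: 4
  H: 3
  I: 1
  O: 1
Molecular formula: C4H3IO.
  M = 4(12.011) + 3(1.008) + 126.904 + 15.999
    = 48.044 + 3.024 + 126.904 + 15.999 = 193.971

193.97 g/mol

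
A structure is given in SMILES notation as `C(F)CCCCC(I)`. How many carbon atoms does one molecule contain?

6

Atom tally by fragment:
  FCH2 → C:1 H:2 F:1
  CH2 → C:1 H:2
  CH2 → C:1 H:2
  CH2 → C:1 H:2
  CH2 → C:1 H:2
  CH2I → C:1 H:2 I:1
Element totals:
  C: 6
  H: 12
  F: 1
  I: 1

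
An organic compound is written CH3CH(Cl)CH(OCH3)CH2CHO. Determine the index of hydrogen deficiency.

Element totals:
  C: 6
  H: 11
  Cl: 1
  O: 2
Molecular formula: C6H11ClO2.
DoU = (2C + 2 + N − H − X) / 2 = (2·6 + 2 + 0 − 11 − 1) / 2 = 1.

1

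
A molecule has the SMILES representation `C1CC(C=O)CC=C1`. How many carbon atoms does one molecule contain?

Atom tally by fragment:
  cyclohexene ring core → C:6 H:10
  (− 1 ring H displaced by substituents)
  + CHO → C:1 H:1 O:1
Element totals:
  C: 7
  H: 10
  O: 1

7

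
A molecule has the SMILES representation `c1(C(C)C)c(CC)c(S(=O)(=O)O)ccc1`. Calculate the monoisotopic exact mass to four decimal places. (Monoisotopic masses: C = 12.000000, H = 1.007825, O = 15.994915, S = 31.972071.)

Atom tally by fragment:
  benzene ring core → C:6 H:6
  (− 3 ring H displaced by substituents)
  + CH(CH3)2 → C:3 H:7
  + C2H5 → C:2 H:5
  + SO3H → S:1 O:3 H:1
Element totals:
  C: 11
  H: 16
  O: 3
  S: 1
Molecular formula: C11H16O3S.
  M = 11(12.0) + 16(1.007825) + 3(15.994915) + 31.972071
    = 132.000000 + 16.125200 + 47.984745 + 31.972071 = 228.082016

228.0820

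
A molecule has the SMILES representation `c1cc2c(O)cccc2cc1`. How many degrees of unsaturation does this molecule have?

Atom tally by fragment:
  naphthalene ring system core → C:10 H:8
  (− 1 ring H displaced by substituents)
  + OH → O:1 H:1
Element totals:
  C: 10
  H: 8
  O: 1
Molecular formula: C10H8O.
DoU = (2C + 2 + N − H − X) / 2 = (2·10 + 2 + 0 − 8 − 0) / 2 = 7.

7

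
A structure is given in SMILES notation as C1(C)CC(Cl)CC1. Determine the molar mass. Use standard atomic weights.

118.60 g/mol

Atom tally by fragment:
  cyclopentane ring core → C:5 H:10
  (− 2 ring H displaced by substituents)
  + CH3 → C:1 H:3
  + Cl → Cl:1
Element totals:
  C: 6
  H: 11
  Cl: 1
Molecular formula: C6H11Cl.
  M = 6(12.011) + 11(1.008) + 35.45
    = 72.066 + 11.088 + 35.450 = 118.604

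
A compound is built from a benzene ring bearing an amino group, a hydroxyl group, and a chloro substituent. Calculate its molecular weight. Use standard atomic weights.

Atom tally by fragment:
  benzene ring core → C:6 H:6
  (− 3 ring H displaced by substituents)
  + NH2 → N:1 H:2
  + OH → O:1 H:1
  + Cl → Cl:1
Element totals:
  C: 6
  H: 6
  Cl: 1
  N: 1
  O: 1
Molecular formula: C6H6ClNO.
  M = 6(12.011) + 6(1.008) + 35.45 + 14.007 + 15.999
    = 72.066 + 6.048 + 35.450 + 14.007 + 15.999 = 143.570

143.57 g/mol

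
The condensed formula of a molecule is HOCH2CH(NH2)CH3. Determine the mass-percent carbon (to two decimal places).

Element totals:
  C: 3
  H: 9
  N: 1
  O: 1
Molecular formula: C3H9NO.
Molar mass = 75.111 g/mol.
Mass from C: 3 × 12.011 = 36.033 g/mol.
%C = 36.033 / 75.111 × 100 = 47.97%.

47.97%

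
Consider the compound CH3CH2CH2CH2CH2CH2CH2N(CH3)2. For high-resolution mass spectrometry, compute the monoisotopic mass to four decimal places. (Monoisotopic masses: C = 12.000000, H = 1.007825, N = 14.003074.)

143.1674

Atom tally by fragment:
  CH3 → C:1 H:3
  CH2 → C:1 H:2
  CH2 → C:1 H:2
  CH2 → C:1 H:2
  CH2 → C:1 H:2
  CH2 → C:1 H:2
  CH2N(CH3)2 → C:3 H:8 N:1
Element totals:
  C: 9
  H: 21
  N: 1
Molecular formula: C9H21N.
  M = 9(12.0) + 21(1.007825) + 14.003074
    = 108.000000 + 21.164325 + 14.003074 = 143.167399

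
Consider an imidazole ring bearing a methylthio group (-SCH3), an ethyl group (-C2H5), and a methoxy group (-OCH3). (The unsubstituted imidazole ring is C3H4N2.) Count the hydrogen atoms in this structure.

12

Atom tally by fragment:
  imidazole ring core → C:3 H:4 N:2
  (− 3 ring H displaced by substituents)
  + SCH3 → C:1 H:3 S:1
  + C2H5 → C:2 H:5
  + OCH3 → C:1 H:3 O:1
Element totals:
  C: 7
  H: 12
  N: 2
  O: 1
  S: 1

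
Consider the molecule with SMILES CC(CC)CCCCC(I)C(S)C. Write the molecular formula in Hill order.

Atom tally by fragment:
  CH3 → C:1 H:3
  CH(C2H5) → C:3 H:6
  CH2 → C:1 H:2
  CH2 → C:1 H:2
  CH2 → C:1 H:2
  CH2 → C:1 H:2
  CH(I) → C:1 H:1 I:1
  CH(SH) → C:1 H:2 S:1
  CH3 → C:1 H:3
Element totals:
  C: 11
  H: 23
  I: 1
  S: 1

C11H23IS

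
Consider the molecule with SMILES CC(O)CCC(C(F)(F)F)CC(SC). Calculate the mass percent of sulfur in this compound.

13.92%

Atom tally by fragment:
  CH3 → C:1 H:3
  CH(OH) → C:1 H:2 O:1
  CH2 → C:1 H:2
  CH2 → C:1 H:2
  CH(CF3) → C:2 H:1 F:3
  CH2 → C:1 H:2
  CH2SCH3 → C:2 H:5 S:1
Element totals:
  C: 9
  H: 17
  F: 3
  O: 1
  S: 1
Molecular formula: C9H17F3OS.
Molar mass = 230.288 g/mol.
Mass from S: 1 × 32.06 = 32.060 g/mol.
%S = 32.060 / 230.288 × 100 = 13.92%.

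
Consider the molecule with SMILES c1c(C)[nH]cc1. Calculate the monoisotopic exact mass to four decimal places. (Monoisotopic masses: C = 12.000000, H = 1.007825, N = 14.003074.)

81.0578

Atom tally by fragment:
  pyrrole ring core → C:4 H:5 N:1
  (− 1 ring H displaced by substituents)
  + CH3 → C:1 H:3
Element totals:
  C: 5
  H: 7
  N: 1
Molecular formula: C5H7N.
  M = 5(12.0) + 7(1.007825) + 14.003074
    = 60.000000 + 7.054775 + 14.003074 = 81.057849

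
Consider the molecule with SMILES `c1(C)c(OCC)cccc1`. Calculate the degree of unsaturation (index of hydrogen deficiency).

4

Atom tally by fragment:
  benzene ring core → C:6 H:6
  (− 2 ring H displaced by substituents)
  + CH3 → C:1 H:3
  + OC2H5 → C:2 H:5 O:1
Element totals:
  C: 9
  H: 12
  O: 1
Molecular formula: C9H12O.
DoU = (2C + 2 + N − H − X) / 2 = (2·9 + 2 + 0 − 12 − 0) / 2 = 4.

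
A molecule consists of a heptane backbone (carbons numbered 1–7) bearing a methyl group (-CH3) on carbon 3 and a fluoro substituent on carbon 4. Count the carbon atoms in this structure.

8

Atom tally by fragment:
  CH3 → C:1 H:3
  CH2 → C:1 H:2
  CH(CH3) → C:2 H:4
  CH(F) → C:1 H:1 F:1
  CH2 → C:1 H:2
  CH2 → C:1 H:2
  CH3 → C:1 H:3
Element totals:
  C: 8
  H: 17
  F: 1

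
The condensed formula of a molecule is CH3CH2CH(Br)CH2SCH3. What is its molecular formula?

C5H11BrS

Element totals:
  C: 5
  H: 11
  Br: 1
  S: 1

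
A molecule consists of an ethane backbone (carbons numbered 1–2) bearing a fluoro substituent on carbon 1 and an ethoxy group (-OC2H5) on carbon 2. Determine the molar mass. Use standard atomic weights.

92.11 g/mol

Atom tally by fragment:
  FCH2 → C:1 H:2 F:1
  CH2OC2H5 → C:3 H:7 O:1
Element totals:
  C: 4
  H: 9
  F: 1
  O: 1
Molecular formula: C4H9FO.
  M = 4(12.011) + 9(1.008) + 18.998 + 15.999
    = 48.044 + 9.072 + 18.998 + 15.999 = 92.113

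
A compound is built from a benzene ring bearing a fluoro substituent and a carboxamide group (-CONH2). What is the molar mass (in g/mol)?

Atom tally by fragment:
  benzene ring core → C:6 H:6
  (− 2 ring H displaced by substituents)
  + F → F:1
  + CONH2 → C:1 H:2 O:1 N:1
Element totals:
  C: 7
  H: 6
  F: 1
  N: 1
  O: 1
Molecular formula: C7H6FNO.
  M = 7(12.011) + 6(1.008) + 18.998 + 14.007 + 15.999
    = 84.077 + 6.048 + 18.998 + 14.007 + 15.999 = 139.129

139.13 g/mol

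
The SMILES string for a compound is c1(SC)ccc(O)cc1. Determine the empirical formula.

Atom tally by fragment:
  benzene ring core → C:6 H:6
  (− 2 ring H displaced by substituents)
  + SCH3 → C:1 H:3 S:1
  + OH → O:1 H:1
Element totals:
  C: 7
  H: 8
  O: 1
  S: 1
Molecular formula: C7H8OS.
gcd of subscripts (7, 8, 1, 1) = 1, so the empirical formula equals the molecular formula.

C7H8OS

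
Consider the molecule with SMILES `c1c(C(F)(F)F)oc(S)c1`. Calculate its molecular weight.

Atom tally by fragment:
  furan ring core → C:4 H:4 O:1
  (− 2 ring H displaced by substituents)
  + CF3 → C:1 F:3
  + SH → S:1 H:1
Element totals:
  C: 5
  H: 3
  F: 3
  O: 1
  S: 1
Molecular formula: C5H3F3OS.
  M = 5(12.011) + 3(1.008) + 3(18.998) + 15.999 + 32.06
    = 60.055 + 3.024 + 56.994 + 15.999 + 32.060 = 168.132

168.13 g/mol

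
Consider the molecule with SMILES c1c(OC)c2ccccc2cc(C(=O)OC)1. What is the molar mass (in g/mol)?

216.24 g/mol

Atom tally by fragment:
  naphthalene ring system core → C:10 H:8
  (− 2 ring H displaced by substituents)
  + OCH3 → C:1 H:3 O:1
  + COOCH3 → C:2 H:3 O:2
Element totals:
  C: 13
  H: 12
  O: 3
Molecular formula: C13H12O3.
  M = 13(12.011) + 12(1.008) + 3(15.999)
    = 156.143 + 12.096 + 47.997 = 216.236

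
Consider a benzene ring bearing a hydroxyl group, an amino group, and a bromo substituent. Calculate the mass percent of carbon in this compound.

38.33%

Atom tally by fragment:
  benzene ring core → C:6 H:6
  (− 3 ring H displaced by substituents)
  + OH → O:1 H:1
  + NH2 → N:1 H:2
  + Br → Br:1
Element totals:
  C: 6
  H: 6
  Br: 1
  N: 1
  O: 1
Molecular formula: C6H6BrNO.
Molar mass = 188.024 g/mol.
Mass from C: 6 × 12.011 = 72.066 g/mol.
%C = 72.066 / 188.024 × 100 = 38.33%.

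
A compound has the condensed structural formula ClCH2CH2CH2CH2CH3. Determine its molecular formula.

Atom tally by fragment:
  ClCH2 → C:1 H:2 Cl:1
  CH2 → C:1 H:2
  CH2 → C:1 H:2
  CH2 → C:1 H:2
  CH3 → C:1 H:3
Element totals:
  C: 5
  H: 11
  Cl: 1

C5H11Cl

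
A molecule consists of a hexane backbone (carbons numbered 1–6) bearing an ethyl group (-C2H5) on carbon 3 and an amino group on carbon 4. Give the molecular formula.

C8H19N

Atom tally by fragment:
  CH3 → C:1 H:3
  CH2 → C:1 H:2
  CH(C2H5) → C:3 H:6
  CH(NH2) → C:1 H:3 N:1
  CH2 → C:1 H:2
  CH3 → C:1 H:3
Element totals:
  C: 8
  H: 19
  N: 1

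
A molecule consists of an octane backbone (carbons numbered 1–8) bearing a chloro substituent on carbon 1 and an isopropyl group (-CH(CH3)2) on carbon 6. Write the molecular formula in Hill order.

C11H23Cl

Atom tally by fragment:
  ClCH2 → C:1 H:2 Cl:1
  CH2 → C:1 H:2
  CH2 → C:1 H:2
  CH2 → C:1 H:2
  CH2 → C:1 H:2
  CH(CH(CH3)2) → C:4 H:8
  CH2 → C:1 H:2
  CH3 → C:1 H:3
Element totals:
  C: 11
  H: 23
  Cl: 1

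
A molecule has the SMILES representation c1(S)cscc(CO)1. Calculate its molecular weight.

146.22 g/mol

Atom tally by fragment:
  thiophene ring core → C:4 H:4 S:1
  (− 2 ring H displaced by substituents)
  + SH → S:1 H:1
  + CH2OH → C:1 H:3 O:1
Element totals:
  C: 5
  H: 6
  O: 1
  S: 2
Molecular formula: C5H6OS2.
  M = 5(12.011) + 6(1.008) + 15.999 + 2(32.06)
    = 60.055 + 6.048 + 15.999 + 64.120 = 146.222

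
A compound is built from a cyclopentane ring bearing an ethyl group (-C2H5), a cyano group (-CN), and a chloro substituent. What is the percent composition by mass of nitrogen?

8.89%

Atom tally by fragment:
  cyclopentane ring core → C:5 H:10
  (− 3 ring H displaced by substituents)
  + C2H5 → C:2 H:5
  + CN → C:1 N:1
  + Cl → Cl:1
Element totals:
  C: 8
  H: 12
  Cl: 1
  N: 1
Molecular formula: C8H12ClN.
Molar mass = 157.641 g/mol.
Mass from N: 1 × 14.007 = 14.007 g/mol.
%N = 14.007 / 157.641 × 100 = 8.89%.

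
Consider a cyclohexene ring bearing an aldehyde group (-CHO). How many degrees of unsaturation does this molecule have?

Atom tally by fragment:
  cyclohexene ring core → C:6 H:10
  (− 1 ring H displaced by substituents)
  + CHO → C:1 H:1 O:1
Element totals:
  C: 7
  H: 10
  O: 1
Molecular formula: C7H10O.
DoU = (2C + 2 + N − H − X) / 2 = (2·7 + 2 + 0 − 10 − 0) / 2 = 3.

3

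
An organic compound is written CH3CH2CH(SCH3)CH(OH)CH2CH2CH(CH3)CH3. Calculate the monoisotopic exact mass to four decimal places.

Atom tally by fragment:
  CH3 → C:1 H:3
  CH2 → C:1 H:2
  CH(SCH3) → C:2 H:4 S:1
  CH(OH) → C:1 H:2 O:1
  CH2 → C:1 H:2
  CH2 → C:1 H:2
  CH(CH3) → C:2 H:4
  CH3 → C:1 H:3
Element totals:
  C: 10
  H: 22
  O: 1
  S: 1
Molecular formula: C10H22OS.
  M = 10(12.0) + 22(1.007825) + 15.994915 + 31.972071
    = 120.000000 + 22.172150 + 15.994915 + 31.972071 = 190.139136

190.1391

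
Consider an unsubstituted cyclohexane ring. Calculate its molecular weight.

Atom tally by fragment:
  cyclohexane ring core → C:6 H:12
Element totals:
  C: 6
  H: 12
Molecular formula: C6H12.
  M = 6(12.011) + 12(1.008)
    = 72.066 + 12.096 = 84.162

84.16 g/mol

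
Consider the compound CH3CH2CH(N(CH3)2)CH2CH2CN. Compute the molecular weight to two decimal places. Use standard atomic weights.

Element totals:
  C: 8
  H: 16
  N: 2
Molecular formula: C8H16N2.
  M = 8(12.011) + 16(1.008) + 2(14.007)
    = 96.088 + 16.128 + 28.014 = 140.230

140.23 g/mol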